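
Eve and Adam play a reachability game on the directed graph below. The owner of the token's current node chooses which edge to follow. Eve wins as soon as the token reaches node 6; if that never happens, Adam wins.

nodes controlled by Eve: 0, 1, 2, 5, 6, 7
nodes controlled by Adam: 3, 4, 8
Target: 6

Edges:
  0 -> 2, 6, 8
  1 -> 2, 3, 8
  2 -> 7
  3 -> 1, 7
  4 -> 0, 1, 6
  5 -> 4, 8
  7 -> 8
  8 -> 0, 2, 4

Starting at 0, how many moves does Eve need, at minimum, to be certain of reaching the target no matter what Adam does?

A0 = {6}
A1: add {0} — 0 (Eve) has 0→6.
A2 = A1; e.g. 1 (Eve) has no edge into A1. Fixed point.
0 enters the attractor at level 1, so Eve can force the target in 1 move from there.

1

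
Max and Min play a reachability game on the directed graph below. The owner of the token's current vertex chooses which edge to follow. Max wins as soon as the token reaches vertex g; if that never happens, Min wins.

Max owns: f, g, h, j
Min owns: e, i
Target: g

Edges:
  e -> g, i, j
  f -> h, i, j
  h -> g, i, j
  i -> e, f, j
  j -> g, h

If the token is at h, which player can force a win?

A0 = {g}
A1: add {h, j} — h (Max) has h→g; j (Max) has j→g.
h ∈ A1, so Max can force the target.

Max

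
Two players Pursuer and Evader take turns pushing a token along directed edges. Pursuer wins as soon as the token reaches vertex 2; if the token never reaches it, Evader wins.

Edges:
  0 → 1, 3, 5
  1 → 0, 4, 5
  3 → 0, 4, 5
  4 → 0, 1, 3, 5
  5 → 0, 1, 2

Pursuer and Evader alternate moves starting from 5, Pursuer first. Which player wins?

Pursuer

Track states (vertex, player-to-move).
A0 = {(2,Pursuer), (2,Evader)}
A1: add {(5,Pursuer)}.
(5,Pursuer) ∈ A1 ⇒ Pursuer forces the target.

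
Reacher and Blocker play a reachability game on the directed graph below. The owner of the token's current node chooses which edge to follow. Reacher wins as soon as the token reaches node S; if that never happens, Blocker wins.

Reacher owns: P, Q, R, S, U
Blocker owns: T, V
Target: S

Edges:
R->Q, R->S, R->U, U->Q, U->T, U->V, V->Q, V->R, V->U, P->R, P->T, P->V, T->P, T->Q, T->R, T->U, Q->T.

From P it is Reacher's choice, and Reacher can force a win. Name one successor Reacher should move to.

R

A0 = {S}
A1: add {R} — R (Reacher) has R→S.
A2: add {P} — P (Reacher) has P→R.
A3 = A2; e.g. Q (Reacher) has no edge into A2. Fixed point.
From P, successor R is in the attractor (rank 1); the other successors T, V are not.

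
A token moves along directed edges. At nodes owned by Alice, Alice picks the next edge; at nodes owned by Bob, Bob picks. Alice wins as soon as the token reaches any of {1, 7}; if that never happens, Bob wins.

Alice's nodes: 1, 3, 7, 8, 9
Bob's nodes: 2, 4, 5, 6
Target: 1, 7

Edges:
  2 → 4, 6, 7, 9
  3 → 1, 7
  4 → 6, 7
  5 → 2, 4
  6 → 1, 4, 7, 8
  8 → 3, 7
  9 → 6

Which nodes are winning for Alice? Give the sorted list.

1, 3, 7, 8

A0 = {1, 7}
A1: add {3, 8} — 3 (Alice) has 3→1; 8 (Alice) has 8→7.
A2 = A1; e.g. 2 (Bob) can still go to 4. Fixed point.
Alice's winning region = {1, 3, 7, 8}.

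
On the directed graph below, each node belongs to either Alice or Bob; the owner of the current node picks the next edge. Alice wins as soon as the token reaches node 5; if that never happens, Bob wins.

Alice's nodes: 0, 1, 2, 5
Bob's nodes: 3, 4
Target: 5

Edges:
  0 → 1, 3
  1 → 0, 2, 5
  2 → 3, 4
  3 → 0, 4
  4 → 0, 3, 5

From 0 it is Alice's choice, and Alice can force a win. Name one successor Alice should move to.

1

A0 = {5}
A1: add {1} — 1 (Alice) has 1→5.
A2: add {0} — 0 (Alice) has 0→1.
A3 = A2; e.g. 2 (Alice) has no edge into A2. Fixed point.
From 0, successor 1 is in the attractor (rank 1); the other successor 3 is not.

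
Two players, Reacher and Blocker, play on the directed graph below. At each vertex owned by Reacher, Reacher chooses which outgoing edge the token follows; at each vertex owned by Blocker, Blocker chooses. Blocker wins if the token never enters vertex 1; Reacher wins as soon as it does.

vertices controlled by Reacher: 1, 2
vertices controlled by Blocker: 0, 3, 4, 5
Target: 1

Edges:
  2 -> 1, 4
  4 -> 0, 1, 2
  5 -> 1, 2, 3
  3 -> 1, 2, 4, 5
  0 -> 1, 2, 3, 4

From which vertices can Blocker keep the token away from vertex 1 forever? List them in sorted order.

0, 3, 4, 5

A0 = {1}
A1: add {2} — 2 (Reacher) has 2→1.
A2 = A1; e.g. 0 (Blocker) can still go to 3. Fixed point.
Reacher's attractor = {1, 2}; Blocker avoids the target exactly from the complement.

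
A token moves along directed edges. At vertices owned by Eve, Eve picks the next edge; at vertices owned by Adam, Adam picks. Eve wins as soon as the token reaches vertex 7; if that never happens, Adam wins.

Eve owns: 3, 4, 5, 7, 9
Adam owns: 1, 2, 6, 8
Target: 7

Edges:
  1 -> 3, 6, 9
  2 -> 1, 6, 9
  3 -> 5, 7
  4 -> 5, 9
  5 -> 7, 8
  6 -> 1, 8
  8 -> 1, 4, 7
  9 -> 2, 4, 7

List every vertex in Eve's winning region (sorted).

3, 4, 5, 7, 9

A0 = {7}
A1: add {3, 5, 9} — 3 (Eve) has 3→7; 5 (Eve) has 5→7; 9 (Eve) has 9→7.
A2: add {4} — 4 (Eve) has 4→5.
A3 = A2; e.g. 1 (Adam) can still go to 6. Fixed point.
Eve's winning region = {3, 4, 5, 7, 9}.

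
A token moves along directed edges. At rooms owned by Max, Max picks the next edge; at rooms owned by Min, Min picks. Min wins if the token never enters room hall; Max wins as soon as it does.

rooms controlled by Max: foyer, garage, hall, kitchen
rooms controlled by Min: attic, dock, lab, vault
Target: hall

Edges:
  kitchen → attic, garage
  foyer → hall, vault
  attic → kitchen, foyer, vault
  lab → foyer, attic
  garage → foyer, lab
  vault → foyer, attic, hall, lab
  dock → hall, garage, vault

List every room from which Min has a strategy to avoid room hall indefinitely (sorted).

attic, dock, lab, vault

A0 = {hall}
A1: add {foyer} — foyer (Max) has foyer→hall.
A2: add {garage} — garage (Max) has garage→foyer.
A3: add {kitchen} — kitchen (Max) has kitchen→garage.
A4 = A3; e.g. attic (Min) can still go to vault. Fixed point.
Max's attractor = {foyer, garage, hall, kitchen}; Min avoids the target exactly from the complement.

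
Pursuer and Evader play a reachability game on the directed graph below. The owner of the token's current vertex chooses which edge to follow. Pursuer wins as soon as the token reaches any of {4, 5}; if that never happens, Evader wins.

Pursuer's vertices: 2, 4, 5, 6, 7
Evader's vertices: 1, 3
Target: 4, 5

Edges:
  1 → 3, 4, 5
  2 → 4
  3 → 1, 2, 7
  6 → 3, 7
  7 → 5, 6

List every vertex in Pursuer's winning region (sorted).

2, 4, 5, 6, 7

A0 = {4, 5}
A1: add {2, 7} — 2 (Pursuer) has 2→4; 7 (Pursuer) has 7→5.
A2: add {6} — 6 (Pursuer) has 6→7.
A3 = A2; e.g. 1 (Evader) can still go to 3. Fixed point.
Pursuer's winning region = {2, 4, 5, 6, 7}.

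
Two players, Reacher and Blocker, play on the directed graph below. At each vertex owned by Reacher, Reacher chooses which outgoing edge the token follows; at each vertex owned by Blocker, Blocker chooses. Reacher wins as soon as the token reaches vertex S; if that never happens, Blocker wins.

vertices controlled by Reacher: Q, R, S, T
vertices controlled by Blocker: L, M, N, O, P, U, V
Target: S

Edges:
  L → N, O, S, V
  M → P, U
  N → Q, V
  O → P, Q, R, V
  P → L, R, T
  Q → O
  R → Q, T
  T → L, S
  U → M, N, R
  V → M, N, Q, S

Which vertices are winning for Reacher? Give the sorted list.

A0 = {S}
A1: add {T} — T (Reacher) has T→S.
A2: add {R} — R (Reacher) has R→T.
A3 = A2; e.g. L (Blocker) can still go to N. Fixed point.
Reacher's winning region = {R, S, T}.

R, S, T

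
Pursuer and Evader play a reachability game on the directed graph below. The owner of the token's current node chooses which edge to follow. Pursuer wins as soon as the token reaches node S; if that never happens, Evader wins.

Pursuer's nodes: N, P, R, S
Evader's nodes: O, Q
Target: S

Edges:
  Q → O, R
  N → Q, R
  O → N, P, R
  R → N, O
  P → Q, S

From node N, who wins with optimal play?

Evader

A0 = {S}
A1: add {P} — P (Pursuer) has P→S.
A2 = A1; e.g. N (Pursuer) has no edge into A1. Fixed point.
N never enters the attractor, so Evader can avoid the target forever.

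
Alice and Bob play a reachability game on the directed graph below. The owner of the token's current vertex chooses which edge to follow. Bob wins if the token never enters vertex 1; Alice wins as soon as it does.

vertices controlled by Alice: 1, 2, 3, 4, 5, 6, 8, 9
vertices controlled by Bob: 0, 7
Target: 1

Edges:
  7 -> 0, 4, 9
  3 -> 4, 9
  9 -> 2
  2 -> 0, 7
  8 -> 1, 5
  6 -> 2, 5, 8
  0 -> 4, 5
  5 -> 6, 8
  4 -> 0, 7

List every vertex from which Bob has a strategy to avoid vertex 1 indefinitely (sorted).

A0 = {1}
A1: add {8} — 8 (Alice) has 8→1.
A2: add {5, 6} — 5 (Alice) has 5→8; 6 (Alice) has 6→8.
A3 = A2; e.g. 0 (Bob) can still go to 4. Fixed point.
Alice's attractor = {1, 5, 6, 8}; Bob avoids the target exactly from the complement.

0, 2, 3, 4, 7, 9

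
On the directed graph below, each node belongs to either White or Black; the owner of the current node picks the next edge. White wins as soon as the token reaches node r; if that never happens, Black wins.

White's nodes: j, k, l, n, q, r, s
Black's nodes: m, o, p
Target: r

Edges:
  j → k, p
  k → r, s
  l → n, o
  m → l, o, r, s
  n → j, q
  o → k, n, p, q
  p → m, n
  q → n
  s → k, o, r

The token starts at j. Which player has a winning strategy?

White

A0 = {r}
A1: add {k, s} — k (White) has k→r; s (White) has s→r.
A2: add {j} — j (White) has j→k.
j ∈ A2, so White can force the target.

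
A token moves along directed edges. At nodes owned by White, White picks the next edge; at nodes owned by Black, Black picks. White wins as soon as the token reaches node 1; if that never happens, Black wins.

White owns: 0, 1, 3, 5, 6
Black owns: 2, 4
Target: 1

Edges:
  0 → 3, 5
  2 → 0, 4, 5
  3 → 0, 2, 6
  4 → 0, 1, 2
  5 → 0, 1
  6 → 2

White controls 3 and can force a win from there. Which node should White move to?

A0 = {1}
A1: add {5} — 5 (White) has 5→1.
A2: add {0} — 0 (White) has 0→5.
A3: add {3} — 3 (White) has 3→0.
A4 = A3; e.g. 2 (Black) can still go to 4. Fixed point.
From 3, successor 0 is in the attractor (rank 2); the other successors 2, 6 are not.

0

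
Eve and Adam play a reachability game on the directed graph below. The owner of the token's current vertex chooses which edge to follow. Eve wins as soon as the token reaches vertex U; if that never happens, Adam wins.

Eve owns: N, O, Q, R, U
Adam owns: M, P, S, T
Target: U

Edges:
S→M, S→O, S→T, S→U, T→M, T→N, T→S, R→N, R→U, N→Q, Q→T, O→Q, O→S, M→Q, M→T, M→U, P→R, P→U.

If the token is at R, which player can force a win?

A0 = {U}
A1: add {R} — R (Eve) has R→U.
R ∈ A1, so Eve can force the target.

Eve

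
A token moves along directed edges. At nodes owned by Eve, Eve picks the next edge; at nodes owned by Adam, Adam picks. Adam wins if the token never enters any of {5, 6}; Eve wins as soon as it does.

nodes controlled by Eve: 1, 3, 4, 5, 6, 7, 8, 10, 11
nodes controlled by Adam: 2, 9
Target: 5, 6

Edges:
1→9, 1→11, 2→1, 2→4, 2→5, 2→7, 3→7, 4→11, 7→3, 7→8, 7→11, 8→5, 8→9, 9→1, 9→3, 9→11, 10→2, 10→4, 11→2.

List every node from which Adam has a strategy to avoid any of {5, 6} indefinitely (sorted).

A0 = {5, 6}
A1: add {8} — 8 (Eve) has 8→5.
A2: add {7} — 7 (Eve) has 7→8.
A3: add {3} — 3 (Eve) has 3→7.
A4 = A3; e.g. 1 (Eve) has no edge into A3. Fixed point.
Eve's attractor = {3, 5, 6, 7, 8}; Adam avoids the target exactly from the complement.

1, 2, 4, 9, 10, 11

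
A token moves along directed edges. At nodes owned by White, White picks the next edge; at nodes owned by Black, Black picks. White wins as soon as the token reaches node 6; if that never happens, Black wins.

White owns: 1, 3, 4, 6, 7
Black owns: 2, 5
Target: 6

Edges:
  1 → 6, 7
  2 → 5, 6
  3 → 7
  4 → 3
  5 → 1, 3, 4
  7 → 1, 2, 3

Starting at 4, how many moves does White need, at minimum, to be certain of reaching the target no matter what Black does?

4

A0 = {6}
A1: add {1} — 1 (White) has 1→6.
A2: add {7} — 7 (White) has 7→1.
A3: add {3} — 3 (White) has 3→7.
A4: add {4} — 4 (White) has 4→3.
4 enters the attractor at level 4, so White can force the target in 4 moves from there.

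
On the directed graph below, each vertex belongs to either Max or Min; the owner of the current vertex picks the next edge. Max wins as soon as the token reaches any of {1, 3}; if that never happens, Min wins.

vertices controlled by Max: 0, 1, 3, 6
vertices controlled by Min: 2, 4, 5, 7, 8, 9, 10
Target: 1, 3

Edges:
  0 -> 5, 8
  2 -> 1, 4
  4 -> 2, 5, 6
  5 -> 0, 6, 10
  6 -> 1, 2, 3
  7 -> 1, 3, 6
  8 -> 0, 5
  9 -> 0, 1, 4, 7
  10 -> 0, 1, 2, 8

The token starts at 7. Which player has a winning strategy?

A0 = {1, 3}
A1: add {6} — 6 (Max) has 6→1.
A2: add {7} — 7 (Min): all of {1, 3, 6} already in.
A3 = A2; e.g. 0 (Max) has no edge into A2. Fixed point.
7 ∈ A2, so Max can force the target.

Max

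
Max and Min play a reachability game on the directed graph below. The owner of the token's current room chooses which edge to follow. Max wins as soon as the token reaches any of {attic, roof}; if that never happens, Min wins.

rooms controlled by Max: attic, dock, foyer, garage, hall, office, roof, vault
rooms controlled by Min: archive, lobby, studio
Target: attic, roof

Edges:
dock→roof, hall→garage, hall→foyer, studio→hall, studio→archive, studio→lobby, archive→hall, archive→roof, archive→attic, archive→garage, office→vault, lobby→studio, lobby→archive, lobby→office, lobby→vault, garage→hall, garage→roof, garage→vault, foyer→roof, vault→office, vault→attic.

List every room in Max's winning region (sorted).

archive, attic, dock, foyer, garage, hall, office, roof, vault

A0 = {attic, roof}
A1: add {dock, foyer, garage, vault} — dock (Max) has dock→roof; garage (Max) has garage→roof; foyer (Max) has foyer→roof; vault (Max) has vault→attic.
A2: add {hall, office} — hall (Max) has hall→garage; office (Max) has office→vault.
A3: add {archive} — archive (Min): all of {hall, roof, attic, garage} already in.
A4 = A3; e.g. studio (Min) can still go to lobby. Fixed point.
Max's winning region = {archive, attic, dock, foyer, garage, hall, office, roof, vault}.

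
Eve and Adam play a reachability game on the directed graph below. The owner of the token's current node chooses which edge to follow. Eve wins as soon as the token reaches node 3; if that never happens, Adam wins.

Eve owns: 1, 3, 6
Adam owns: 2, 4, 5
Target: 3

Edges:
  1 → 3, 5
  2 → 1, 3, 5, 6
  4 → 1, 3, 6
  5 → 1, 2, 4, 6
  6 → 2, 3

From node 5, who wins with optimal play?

Adam

A0 = {3}
A1: add {1, 6} — 1 (Eve) has 1→3; 6 (Eve) has 6→3.
A2: add {4} — 4 (Adam): all of {1, 3, 6} already in.
A3 = A2; e.g. 2 (Adam) can still go to 5. Fixed point.
5 never enters the attractor, so Adam can avoid the target forever.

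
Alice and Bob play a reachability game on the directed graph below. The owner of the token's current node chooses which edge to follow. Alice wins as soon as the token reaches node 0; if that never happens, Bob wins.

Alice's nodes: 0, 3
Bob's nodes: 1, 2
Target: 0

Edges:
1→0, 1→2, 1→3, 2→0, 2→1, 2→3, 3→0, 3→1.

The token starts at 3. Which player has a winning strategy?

A0 = {0}
A1: add {3} — 3 (Alice) has 3→0.
A2 = A1; e.g. 1 (Bob) can still go to 2. Fixed point.
3 ∈ A1, so Alice can force the target.

Alice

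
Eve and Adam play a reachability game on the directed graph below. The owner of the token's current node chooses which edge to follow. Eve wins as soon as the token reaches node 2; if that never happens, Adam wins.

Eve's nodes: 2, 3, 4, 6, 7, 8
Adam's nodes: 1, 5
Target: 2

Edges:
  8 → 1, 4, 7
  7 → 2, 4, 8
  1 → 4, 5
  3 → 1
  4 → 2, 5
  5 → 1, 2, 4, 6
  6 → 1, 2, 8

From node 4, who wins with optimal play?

A0 = {2}
A1: add {4, 6, 7} — 4 (Eve) has 4→2; 6 (Eve) has 6→2; 7 (Eve) has 7→2.
4 ∈ A1, so Eve can force the target.

Eve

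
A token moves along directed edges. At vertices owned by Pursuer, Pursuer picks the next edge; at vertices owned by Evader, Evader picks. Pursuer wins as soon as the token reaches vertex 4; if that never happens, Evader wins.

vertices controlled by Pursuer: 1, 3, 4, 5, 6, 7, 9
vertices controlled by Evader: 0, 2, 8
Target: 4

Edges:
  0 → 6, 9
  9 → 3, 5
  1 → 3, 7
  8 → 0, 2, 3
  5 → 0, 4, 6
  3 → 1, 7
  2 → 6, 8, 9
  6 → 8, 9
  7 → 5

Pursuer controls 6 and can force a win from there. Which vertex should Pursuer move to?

9

A0 = {4}
A1: add {5} — 5 (Pursuer) has 5→4.
A2: add {7, 9} — 7 (Pursuer) has 7→5; 9 (Pursuer) has 9→5.
A3: add {1, 3, 6} — 1 (Pursuer) has 1→7; 3 (Pursuer) has 3→7; 6 (Pursuer) has 6→9.
A4: add {0} — 0 (Evader): all of {6, 9} already in.
A5 = A4; e.g. 2 (Evader) can still go to 8. Fixed point.
From 6, successor 9 is in the attractor (rank 2); the other successor 8 is not.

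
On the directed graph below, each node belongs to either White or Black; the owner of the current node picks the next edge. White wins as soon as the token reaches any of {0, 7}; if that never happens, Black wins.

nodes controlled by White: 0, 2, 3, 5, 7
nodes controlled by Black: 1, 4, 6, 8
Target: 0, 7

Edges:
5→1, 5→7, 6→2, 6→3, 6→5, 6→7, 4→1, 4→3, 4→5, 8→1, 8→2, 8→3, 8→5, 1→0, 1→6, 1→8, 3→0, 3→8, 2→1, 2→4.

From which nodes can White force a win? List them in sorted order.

0, 3, 5, 7

A0 = {0, 7}
A1: add {3, 5} — 3 (White) has 3→0; 5 (White) has 5→7.
A2 = A1; e.g. 1 (Black) can still go to 6. Fixed point.
White's winning region = {0, 3, 5, 7}.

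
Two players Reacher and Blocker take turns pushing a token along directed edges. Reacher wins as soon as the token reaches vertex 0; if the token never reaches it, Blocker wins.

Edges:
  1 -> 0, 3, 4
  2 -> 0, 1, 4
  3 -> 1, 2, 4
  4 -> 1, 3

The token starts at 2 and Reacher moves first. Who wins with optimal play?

Reacher

Track states (vertex, player-to-move).
A0 = {(0,Reacher), (0,Blocker)}
A1: add {(1,Reacher), (2,Reacher)}.
(2,Reacher) ∈ A1 ⇒ Reacher forces the target.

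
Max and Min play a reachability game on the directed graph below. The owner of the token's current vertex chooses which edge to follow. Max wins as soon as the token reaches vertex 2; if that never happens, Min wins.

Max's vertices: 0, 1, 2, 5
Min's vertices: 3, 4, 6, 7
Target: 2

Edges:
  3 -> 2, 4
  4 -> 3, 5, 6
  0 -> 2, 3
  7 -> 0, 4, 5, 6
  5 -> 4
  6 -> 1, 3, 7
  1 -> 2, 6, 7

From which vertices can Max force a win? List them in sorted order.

0, 1, 2

A0 = {2}
A1: add {0, 1} — 0 (Max) has 0→2; 1 (Max) has 1→2.
A2 = A1; e.g. 3 (Min) can still go to 4. Fixed point.
Max's winning region = {0, 1, 2}.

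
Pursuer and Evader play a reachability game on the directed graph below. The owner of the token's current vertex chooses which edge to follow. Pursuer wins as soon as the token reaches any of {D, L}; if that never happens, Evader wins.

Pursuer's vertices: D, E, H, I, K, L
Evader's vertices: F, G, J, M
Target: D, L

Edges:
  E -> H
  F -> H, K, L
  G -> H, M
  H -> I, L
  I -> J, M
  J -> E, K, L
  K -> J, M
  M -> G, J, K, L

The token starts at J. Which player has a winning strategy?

A0 = {D, L}
A1: add {H} — H (Pursuer) has H→L.
A2: add {E} — E (Pursuer) has E→H.
A3 = A2; e.g. F (Evader) can still go to K. Fixed point.
J never enters the attractor, so Evader can avoid the target forever.

Evader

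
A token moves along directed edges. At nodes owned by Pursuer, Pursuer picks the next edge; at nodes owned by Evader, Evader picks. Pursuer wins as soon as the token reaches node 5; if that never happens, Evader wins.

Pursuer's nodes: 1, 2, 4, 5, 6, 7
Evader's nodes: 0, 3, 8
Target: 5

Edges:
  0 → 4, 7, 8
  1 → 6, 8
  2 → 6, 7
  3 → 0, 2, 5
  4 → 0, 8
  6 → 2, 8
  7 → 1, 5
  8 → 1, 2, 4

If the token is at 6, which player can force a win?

Pursuer

A0 = {5}
A1: add {7} — 7 (Pursuer) has 7→5.
A2: add {2} — 2 (Pursuer) has 2→7.
A3: add {6} — 6 (Pursuer) has 6→2.
6 ∈ A3, so Pursuer can force the target.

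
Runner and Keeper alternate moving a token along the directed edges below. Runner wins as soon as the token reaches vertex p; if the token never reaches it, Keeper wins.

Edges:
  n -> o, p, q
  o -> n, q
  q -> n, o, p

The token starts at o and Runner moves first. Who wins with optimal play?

Track states (vertex, player-to-move).
A0 = {(p,Runner), (p,Keeper)}
A1: add {(n,Runner), (q,Runner)}.
A2: add {(o,Keeper)}.
A3 = A2; e.g. (n,Keeper) stays out. (o,Runner) never enters ⇒ Keeper avoids the target.

Keeper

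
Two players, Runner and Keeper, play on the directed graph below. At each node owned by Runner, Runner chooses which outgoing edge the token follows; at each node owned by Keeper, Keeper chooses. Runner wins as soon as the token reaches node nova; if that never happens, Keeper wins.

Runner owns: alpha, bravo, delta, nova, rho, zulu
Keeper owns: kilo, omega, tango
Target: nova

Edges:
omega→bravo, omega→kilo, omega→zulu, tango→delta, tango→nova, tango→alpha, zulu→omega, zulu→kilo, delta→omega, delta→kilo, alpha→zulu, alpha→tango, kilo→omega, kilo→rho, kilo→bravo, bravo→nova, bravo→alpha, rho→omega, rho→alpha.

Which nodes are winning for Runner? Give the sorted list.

A0 = {nova}
A1: add {bravo} — bravo (Runner) has bravo→nova.
A2 = A1; e.g. omega (Keeper) can still go to kilo. Fixed point.
Runner's winning region = {bravo, nova}.

bravo, nova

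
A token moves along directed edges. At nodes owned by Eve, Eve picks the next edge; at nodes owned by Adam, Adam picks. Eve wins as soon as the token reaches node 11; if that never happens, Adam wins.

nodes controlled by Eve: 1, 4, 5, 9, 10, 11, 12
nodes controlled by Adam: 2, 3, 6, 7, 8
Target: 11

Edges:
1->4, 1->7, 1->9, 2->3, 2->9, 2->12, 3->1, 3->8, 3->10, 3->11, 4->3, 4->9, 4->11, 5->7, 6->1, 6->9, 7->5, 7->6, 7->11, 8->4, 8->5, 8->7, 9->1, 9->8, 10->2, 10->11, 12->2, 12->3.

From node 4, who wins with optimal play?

A0 = {11}
A1: add {4, 10} — 4 (Eve) has 4→11; 10 (Eve) has 10→11.
4 ∈ A1, so Eve can force the target.

Eve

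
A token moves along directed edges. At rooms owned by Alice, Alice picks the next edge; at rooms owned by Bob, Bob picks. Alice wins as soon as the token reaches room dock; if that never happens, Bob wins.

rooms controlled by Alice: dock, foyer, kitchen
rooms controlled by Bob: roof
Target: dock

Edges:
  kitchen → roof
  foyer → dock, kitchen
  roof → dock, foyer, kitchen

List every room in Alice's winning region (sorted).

dock, foyer

A0 = {dock}
A1: add {foyer} — foyer (Alice) has foyer→dock.
A2 = A1; e.g. roof (Bob) can still go to kitchen. Fixed point.
Alice's winning region = {dock, foyer}.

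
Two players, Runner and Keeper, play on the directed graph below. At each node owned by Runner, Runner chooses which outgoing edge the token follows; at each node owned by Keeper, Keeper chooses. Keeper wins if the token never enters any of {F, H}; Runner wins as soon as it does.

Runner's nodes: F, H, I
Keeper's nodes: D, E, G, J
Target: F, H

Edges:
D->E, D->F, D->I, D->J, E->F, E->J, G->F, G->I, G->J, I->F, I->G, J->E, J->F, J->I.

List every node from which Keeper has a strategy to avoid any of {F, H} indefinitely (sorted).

A0 = {F, H}
A1: add {I} — I (Runner) has I→F.
A2 = A1; e.g. D (Keeper) can still go to E. Fixed point.
Runner's attractor = {F, H, I}; Keeper avoids the target exactly from the complement.

D, E, G, J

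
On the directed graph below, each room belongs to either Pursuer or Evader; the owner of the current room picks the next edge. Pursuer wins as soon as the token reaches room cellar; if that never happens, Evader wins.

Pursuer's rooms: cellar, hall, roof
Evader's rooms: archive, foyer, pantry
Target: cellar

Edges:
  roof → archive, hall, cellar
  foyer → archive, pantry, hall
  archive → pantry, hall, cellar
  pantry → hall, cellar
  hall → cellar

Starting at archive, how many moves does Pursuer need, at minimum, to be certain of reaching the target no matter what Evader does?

3

A0 = {cellar}
A1: add {hall, roof} — roof (Pursuer) has roof→cellar; hall (Pursuer) has hall→cellar.
A2: add {pantry} — pantry (Evader): all of {hall, cellar} already in.
A3: add {archive} — archive (Evader): all of {pantry, hall, cellar} already in.
archive enters the attractor at level 3, so Pursuer can force the target in 3 moves from there.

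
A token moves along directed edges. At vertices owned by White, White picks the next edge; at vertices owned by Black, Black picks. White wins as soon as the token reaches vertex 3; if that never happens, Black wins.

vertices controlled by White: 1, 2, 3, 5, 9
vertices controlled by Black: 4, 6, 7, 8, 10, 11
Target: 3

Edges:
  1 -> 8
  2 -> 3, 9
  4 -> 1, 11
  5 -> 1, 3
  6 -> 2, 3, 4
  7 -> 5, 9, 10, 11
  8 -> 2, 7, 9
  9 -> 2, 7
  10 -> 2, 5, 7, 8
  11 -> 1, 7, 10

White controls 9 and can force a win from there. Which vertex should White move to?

2

A0 = {3}
A1: add {2, 5} — 2 (White) has 2→3; 5 (White) has 5→3.
A2: add {9} — 9 (White) has 9→2.
A3 = A2; e.g. 1 (White) has no edge into A2. Fixed point.
From 9, successor 2 is in the attractor (rank 1); the other successor 7 is not.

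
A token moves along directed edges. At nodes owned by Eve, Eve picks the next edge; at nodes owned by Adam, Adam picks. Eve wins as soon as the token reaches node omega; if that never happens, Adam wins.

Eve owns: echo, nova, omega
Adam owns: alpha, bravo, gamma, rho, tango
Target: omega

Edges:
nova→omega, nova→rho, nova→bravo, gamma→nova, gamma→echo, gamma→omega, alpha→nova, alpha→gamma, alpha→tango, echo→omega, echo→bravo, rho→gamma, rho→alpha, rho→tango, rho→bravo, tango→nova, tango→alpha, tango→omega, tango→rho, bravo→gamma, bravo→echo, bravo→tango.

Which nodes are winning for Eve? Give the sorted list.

A0 = {omega}
A1: add {echo, nova} — nova (Eve) has nova→omega; echo (Eve) has echo→omega.
A2: add {gamma} — gamma (Adam): all of {nova, echo, omega} already in.
A3 = A2; e.g. alpha (Adam) can still go to tango. Fixed point.
Eve's winning region = {echo, gamma, nova, omega}.

echo, gamma, nova, omega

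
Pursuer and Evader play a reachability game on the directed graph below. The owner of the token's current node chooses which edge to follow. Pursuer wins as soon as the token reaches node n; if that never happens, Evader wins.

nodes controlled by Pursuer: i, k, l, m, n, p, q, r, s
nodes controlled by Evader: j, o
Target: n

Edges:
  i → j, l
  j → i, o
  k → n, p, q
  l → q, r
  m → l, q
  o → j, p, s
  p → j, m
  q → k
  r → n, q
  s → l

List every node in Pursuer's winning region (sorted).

A0 = {n}
A1: add {k, r} — k (Pursuer) has k→n; r (Pursuer) has r→n.
A2: add {l, q} — l (Pursuer) has l→r; q (Pursuer) has q→k.
A3: add {i, m, s} — i (Pursuer) has i→l; m (Pursuer) has m→l; s (Pursuer) has s→l.
A4: add {p} — p (Pursuer) has p→m.
A5 = A4; e.g. j (Evader) can still go to o. Fixed point.
Pursuer's winning region = {i, k, l, m, n, p, q, r, s}.

i, k, l, m, n, p, q, r, s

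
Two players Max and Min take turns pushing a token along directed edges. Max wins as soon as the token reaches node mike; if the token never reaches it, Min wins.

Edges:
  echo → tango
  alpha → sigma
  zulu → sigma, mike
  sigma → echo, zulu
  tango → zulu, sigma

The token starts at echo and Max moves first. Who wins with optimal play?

Min

Track states (vertex, player-to-move).
A0 = {(mike,Max), (mike,Min)}
A1: add {(zulu,Max)}.
A2 = A1; e.g. (echo,Max) stays out. (echo,Max) never enters ⇒ Min avoids the target.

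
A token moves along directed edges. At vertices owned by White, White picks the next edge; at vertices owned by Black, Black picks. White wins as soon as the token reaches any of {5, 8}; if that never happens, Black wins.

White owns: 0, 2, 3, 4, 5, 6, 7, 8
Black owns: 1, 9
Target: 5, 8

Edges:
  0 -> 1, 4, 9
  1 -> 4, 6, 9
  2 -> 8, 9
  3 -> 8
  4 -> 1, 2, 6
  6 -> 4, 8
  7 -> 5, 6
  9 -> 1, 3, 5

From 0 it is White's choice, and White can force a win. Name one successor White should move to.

4

A0 = {5, 8}
A1: add {2, 3, 6, 7} — 2 (White) has 2→8; 3 (White) has 3→8; 6 (White) has 6→8; 7 (White) has 7→5.
A2: add {4} — 4 (White) has 4→2.
A3: add {0} — 0 (White) has 0→4.
A4 = A3; e.g. 1 (Black) can still go to 9. Fixed point.
From 0, successor 4 is in the attractor (rank 2); the other successors 1, 9 are not.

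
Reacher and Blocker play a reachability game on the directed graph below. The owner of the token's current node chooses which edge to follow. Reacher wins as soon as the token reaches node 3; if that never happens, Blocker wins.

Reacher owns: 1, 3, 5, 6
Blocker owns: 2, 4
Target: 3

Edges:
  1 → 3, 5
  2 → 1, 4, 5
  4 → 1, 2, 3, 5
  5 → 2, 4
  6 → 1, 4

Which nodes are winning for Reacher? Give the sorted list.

A0 = {3}
A1: add {1} — 1 (Reacher) has 1→3.
A2: add {6} — 6 (Reacher) has 6→1.
A3 = A2; e.g. 2 (Blocker) can still go to 4. Fixed point.
Reacher's winning region = {1, 3, 6}.

1, 3, 6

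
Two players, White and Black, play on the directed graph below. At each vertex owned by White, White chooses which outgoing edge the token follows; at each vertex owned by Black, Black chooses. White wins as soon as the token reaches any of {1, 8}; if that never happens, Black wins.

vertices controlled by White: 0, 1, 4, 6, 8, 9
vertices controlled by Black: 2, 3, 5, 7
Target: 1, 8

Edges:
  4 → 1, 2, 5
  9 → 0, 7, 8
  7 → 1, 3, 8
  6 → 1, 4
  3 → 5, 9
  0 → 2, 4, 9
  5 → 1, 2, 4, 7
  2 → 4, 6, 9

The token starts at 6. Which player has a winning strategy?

A0 = {1, 8}
A1: add {4, 6, 9} — 4 (White) has 4→1; 6 (White) has 6→1; 9 (White) has 9→8.
6 ∈ A1, so White can force the target.

White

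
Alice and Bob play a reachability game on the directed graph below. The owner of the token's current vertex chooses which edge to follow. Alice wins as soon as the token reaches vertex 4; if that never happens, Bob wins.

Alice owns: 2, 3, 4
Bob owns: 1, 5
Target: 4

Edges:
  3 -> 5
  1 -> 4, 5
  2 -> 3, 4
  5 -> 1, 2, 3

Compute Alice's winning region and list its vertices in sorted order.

A0 = {4}
A1: add {2} — 2 (Alice) has 2→4.
A2 = A1; e.g. 1 (Bob) can still go to 5. Fixed point.
Alice's winning region = {2, 4}.

2, 4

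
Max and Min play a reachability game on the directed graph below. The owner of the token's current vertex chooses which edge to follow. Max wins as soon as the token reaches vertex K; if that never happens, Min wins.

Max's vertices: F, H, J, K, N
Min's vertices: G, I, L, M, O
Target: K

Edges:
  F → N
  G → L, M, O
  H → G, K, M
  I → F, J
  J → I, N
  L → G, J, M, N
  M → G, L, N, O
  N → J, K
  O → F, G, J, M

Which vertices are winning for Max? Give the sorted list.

F, H, I, J, K, N

A0 = {K}
A1: add {H, N} — H (Max) has H→K; N (Max) has N→K.
A2: add {F, J} — F (Max) has F→N; J (Max) has J→N.
A3: add {I} — I (Min): all of {F, J} already in.
A4 = A3; e.g. G (Min) can still go to L. Fixed point.
Max's winning region = {F, H, I, J, K, N}.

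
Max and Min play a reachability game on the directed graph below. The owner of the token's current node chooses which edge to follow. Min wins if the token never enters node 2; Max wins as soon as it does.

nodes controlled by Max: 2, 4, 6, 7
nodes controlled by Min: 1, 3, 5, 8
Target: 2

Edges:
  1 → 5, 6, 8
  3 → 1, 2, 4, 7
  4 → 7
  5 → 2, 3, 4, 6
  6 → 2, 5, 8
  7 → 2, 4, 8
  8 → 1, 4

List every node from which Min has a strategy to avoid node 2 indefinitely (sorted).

A0 = {2}
A1: add {6, 7} — 6 (Max) has 6→2; 7 (Max) has 7→2.
A2: add {4} — 4 (Max) has 4→7.
A3 = A2; e.g. 1 (Min) can still go to 5. Fixed point.
Max's attractor = {2, 4, 6, 7}; Min avoids the target exactly from the complement.

1, 3, 5, 8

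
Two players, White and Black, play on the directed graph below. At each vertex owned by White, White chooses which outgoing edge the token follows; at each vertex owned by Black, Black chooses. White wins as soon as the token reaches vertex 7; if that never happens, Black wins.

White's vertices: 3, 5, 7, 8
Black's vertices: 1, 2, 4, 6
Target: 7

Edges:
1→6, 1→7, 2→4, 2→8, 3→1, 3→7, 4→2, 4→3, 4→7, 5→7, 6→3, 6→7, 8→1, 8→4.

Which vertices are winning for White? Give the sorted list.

A0 = {7}
A1: add {3, 5} — 3 (White) has 3→7; 5 (White) has 5→7.
A2: add {6} — 6 (Black): all of {3, 7} already in.
A3: add {1} — 1 (Black): all of {6, 7} already in.
A4: add {8} — 8 (White) has 8→1.
A5 = A4; e.g. 2 (Black) can still go to 4. Fixed point.
White's winning region = {1, 3, 5, 6, 7, 8}.

1, 3, 5, 6, 7, 8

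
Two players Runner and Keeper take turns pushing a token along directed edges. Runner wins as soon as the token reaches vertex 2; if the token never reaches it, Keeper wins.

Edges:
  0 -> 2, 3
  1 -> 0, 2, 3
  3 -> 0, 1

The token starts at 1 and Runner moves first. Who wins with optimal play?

Runner

Track states (vertex, player-to-move).
A0 = {(2,Runner), (2,Keeper)}
A1: add {(0,Runner), (1,Runner)}.
(1,Runner) ∈ A1 ⇒ Runner forces the target.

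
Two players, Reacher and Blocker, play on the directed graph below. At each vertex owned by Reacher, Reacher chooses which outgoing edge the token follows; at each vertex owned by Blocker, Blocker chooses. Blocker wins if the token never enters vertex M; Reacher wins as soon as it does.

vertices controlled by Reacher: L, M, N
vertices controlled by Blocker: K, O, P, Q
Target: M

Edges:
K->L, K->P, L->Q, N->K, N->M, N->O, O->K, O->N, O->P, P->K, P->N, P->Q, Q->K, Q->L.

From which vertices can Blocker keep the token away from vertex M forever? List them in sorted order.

A0 = {M}
A1: add {N} — N (Reacher) has N→M.
A2 = A1; e.g. K (Blocker) can still go to L. Fixed point.
Reacher's attractor = {M, N}; Blocker avoids the target exactly from the complement.

K, L, O, P, Q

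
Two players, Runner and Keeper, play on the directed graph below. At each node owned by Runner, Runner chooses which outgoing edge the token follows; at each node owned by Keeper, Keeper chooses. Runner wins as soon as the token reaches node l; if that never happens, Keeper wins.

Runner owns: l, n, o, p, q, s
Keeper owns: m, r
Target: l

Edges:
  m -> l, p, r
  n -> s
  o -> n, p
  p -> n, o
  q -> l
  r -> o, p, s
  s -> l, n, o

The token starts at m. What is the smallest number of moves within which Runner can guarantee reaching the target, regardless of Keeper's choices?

A0 = {l}
A1: add {q, s} — q (Runner) has q→l; s (Runner) has s→l.
A2: add {n} — n (Runner) has n→s.
A3: add {o, p} — o (Runner) has o→n; p (Runner) has p→n.
A4: add {r} — r (Keeper): all of {o, p, s} already in.
A5: add {m} — m (Keeper): all of {l, p, r} already in.
A5 = all vertices. Fixed point.
m enters the attractor at level 5, so Runner can force the target in 5 moves from there.

5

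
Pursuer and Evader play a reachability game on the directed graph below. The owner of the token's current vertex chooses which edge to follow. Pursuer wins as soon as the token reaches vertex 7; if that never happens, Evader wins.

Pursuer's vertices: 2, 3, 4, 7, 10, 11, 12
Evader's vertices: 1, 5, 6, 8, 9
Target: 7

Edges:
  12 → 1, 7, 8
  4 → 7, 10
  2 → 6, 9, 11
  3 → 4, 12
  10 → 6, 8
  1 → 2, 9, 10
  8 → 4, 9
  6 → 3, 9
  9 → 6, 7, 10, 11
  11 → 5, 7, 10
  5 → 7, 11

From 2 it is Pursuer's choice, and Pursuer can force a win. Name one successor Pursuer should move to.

A0 = {7}
A1: add {4, 11, 12} — 4 (Pursuer) has 4→7; 11 (Pursuer) has 11→7; 12 (Pursuer) has 12→7.
A2: add {2, 3, 5} — 2 (Pursuer) has 2→11; 3 (Pursuer) has 3→4; 5 (Evader): all of {7, 11} already in.
A3 = A2; e.g. 1 (Evader) can still go to 9. Fixed point.
From 2, successor 11 is in the attractor (rank 1); the other successors 6, 9 are not.

11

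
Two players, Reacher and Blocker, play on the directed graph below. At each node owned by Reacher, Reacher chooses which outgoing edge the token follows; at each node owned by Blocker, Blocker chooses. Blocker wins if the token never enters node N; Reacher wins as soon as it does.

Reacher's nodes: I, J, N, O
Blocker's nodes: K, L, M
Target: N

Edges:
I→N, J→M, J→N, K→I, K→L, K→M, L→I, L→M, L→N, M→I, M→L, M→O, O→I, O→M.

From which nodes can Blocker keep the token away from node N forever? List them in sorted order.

A0 = {N}
A1: add {I, J} — I (Reacher) has I→N; J (Reacher) has J→N.
A2: add {O} — O (Reacher) has O→I.
A3 = A2; e.g. K (Blocker) can still go to L. Fixed point.
Reacher's attractor = {I, J, N, O}; Blocker avoids the target exactly from the complement.

K, L, M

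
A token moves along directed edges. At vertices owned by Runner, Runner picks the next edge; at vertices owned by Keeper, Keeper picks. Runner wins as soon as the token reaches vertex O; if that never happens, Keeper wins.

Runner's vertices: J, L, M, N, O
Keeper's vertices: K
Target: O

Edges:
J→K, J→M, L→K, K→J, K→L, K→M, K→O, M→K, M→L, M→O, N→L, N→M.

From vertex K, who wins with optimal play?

A0 = {O}
A1: add {M} — M (Runner) has M→O.
A2: add {J, N} — J (Runner) has J→M; N (Runner) has N→M.
A3 = A2; e.g. K (Keeper) can still go to L. Fixed point.
K never enters the attractor, so Keeper can avoid the target forever.

Keeper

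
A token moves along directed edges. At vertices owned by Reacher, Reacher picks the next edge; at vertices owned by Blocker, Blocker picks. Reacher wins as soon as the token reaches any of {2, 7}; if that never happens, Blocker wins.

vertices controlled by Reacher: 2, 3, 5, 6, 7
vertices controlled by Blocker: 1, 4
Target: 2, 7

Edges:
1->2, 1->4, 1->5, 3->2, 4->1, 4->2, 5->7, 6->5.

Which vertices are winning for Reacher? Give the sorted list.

2, 3, 5, 6, 7

A0 = {2, 7}
A1: add {3, 5} — 3 (Reacher) has 3→2; 5 (Reacher) has 5→7.
A2: add {6} — 6 (Reacher) has 6→5.
A3 = A2; e.g. 1 (Blocker) can still go to 4. Fixed point.
Reacher's winning region = {2, 3, 5, 6, 7}.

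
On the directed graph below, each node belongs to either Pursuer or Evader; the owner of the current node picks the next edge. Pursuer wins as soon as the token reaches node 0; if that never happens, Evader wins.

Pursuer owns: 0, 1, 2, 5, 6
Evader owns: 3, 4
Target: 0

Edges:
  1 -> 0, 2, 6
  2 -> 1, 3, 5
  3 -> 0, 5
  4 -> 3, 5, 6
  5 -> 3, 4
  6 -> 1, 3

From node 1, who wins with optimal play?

A0 = {0}
A1: add {1} — 1 (Pursuer) has 1→0.
1 ∈ A1, so Pursuer can force the target.

Pursuer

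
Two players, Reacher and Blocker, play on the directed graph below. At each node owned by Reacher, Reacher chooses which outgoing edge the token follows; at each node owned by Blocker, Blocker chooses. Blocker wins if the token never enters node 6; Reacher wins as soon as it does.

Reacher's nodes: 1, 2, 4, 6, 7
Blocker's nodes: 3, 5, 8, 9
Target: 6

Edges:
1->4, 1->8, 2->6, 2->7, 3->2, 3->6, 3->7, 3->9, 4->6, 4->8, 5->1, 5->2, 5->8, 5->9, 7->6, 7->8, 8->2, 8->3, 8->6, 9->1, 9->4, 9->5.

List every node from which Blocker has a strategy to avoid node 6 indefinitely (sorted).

A0 = {6}
A1: add {2, 4, 7} — 2 (Reacher) has 2→6; 4 (Reacher) has 4→6; 7 (Reacher) has 7→6.
A2: add {1} — 1 (Reacher) has 1→4.
A3 = A2; e.g. 3 (Blocker) can still go to 9. Fixed point.
Reacher's attractor = {1, 2, 4, 6, 7}; Blocker avoids the target exactly from the complement.

3, 5, 8, 9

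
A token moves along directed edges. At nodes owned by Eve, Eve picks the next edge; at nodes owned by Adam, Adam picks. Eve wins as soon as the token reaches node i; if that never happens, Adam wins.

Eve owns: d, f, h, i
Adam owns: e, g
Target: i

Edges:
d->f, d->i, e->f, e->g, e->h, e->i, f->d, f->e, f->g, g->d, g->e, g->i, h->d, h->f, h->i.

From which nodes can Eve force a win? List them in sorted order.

A0 = {i}
A1: add {d, h} — d (Eve) has d→i; h (Eve) has h→i.
A2: add {f} — f (Eve) has f→d.
A3 = A2; e.g. e (Adam) can still go to g. Fixed point.
Eve's winning region = {d, f, h, i}.

d, f, h, i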